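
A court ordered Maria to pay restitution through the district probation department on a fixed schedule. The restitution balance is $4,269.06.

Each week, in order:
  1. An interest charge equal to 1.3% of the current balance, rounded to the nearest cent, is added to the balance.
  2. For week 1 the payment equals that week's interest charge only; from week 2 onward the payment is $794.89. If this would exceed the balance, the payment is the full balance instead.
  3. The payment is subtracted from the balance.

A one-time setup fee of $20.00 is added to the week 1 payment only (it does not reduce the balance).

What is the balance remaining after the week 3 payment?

$2,780.67

Week 1: $4,269.06 +$55.50 interest = $4,324.56; pay $55.50 (+ $20.00 fee) → $4,269.06
Week 2: $4,269.06 +$55.50 interest = $4,324.56; pay $794.89 → $3,529.67
Week 3: $3,529.67 +$45.89 interest = $3,575.56; pay $794.89 → $2,780.67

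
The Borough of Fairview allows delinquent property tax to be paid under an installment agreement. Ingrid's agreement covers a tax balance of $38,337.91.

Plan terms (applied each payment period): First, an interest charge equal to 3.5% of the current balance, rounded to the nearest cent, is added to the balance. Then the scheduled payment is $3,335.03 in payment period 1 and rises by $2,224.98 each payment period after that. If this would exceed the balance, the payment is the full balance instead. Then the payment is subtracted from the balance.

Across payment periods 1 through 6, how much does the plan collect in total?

$43,693.36

# | Opening | Interest | Payment | End bal
1 | $38,337.91 | $1,341.83 | $3,335.03 | $36,344.71
2 | $36,344.71 | $1,272.06 | $5,560.01 | $32,056.76
3 | $32,056.76 | $1,121.99 | $7,784.99 | $25,393.76
4 | $25,393.76 | $888.78 | $10,009.97 | $16,272.57
5 | $16,272.57 | $569.54 | $12,234.95 | $4,607.16
6 | $4,607.16 | $161.25 | $4,768.41 | $0.00
Total paid: $43,693.36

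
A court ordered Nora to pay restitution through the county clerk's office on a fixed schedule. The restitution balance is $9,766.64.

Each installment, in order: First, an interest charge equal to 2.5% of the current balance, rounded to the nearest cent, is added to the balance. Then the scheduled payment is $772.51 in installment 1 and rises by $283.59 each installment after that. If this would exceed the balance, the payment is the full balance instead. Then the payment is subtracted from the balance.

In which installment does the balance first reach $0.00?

# | Opening | Interest | Payment | End bal
1 | $9,766.64 | $244.17 | $772.51 | $9,238.30
2 | $9,238.30 | $230.96 | $1,056.10 | $8,413.16
3 | $8,413.16 | $210.33 | $1,339.69 | $7,283.80
4 | $7,283.80 | $182.10 | $1,623.28 | $5,842.62
5 | $5,842.62 | $146.07 | $1,906.87 | $4,081.82
6 | $4,081.82 | $102.05 | $2,190.46 | $1,993.41
7 | $1,993.41 | $49.84 | $2,043.25 | $0.00
Balance reaches $0.00 in installment 7.

7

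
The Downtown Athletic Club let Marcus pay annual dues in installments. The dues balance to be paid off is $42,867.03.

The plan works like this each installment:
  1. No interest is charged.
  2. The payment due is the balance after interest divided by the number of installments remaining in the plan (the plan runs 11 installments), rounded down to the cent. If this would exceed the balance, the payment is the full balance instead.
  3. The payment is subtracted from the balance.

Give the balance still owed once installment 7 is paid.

$15,588.03

Installment 1: opening $42,867.03; payment $3,897.00; balance $38,970.03
Installment 2: opening $38,970.03; payment $3,897.00; balance $35,073.03
Installment 3: opening $35,073.03; payment $3,897.00; balance $31,176.03
Installment 4: opening $31,176.03; payment $3,897.00; balance $27,279.03
Installment 5: opening $27,279.03; payment $3,897.00; balance $23,382.03
Installment 6: opening $23,382.03; payment $3,897.00; balance $19,485.03
Installment 7: opening $19,485.03; payment $3,897.00; balance $15,588.03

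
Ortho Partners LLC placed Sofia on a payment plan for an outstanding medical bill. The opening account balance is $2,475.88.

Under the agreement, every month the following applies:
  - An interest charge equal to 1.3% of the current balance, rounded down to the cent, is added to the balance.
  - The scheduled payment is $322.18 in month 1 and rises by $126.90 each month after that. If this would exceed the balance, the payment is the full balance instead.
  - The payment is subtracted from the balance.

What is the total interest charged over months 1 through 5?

Month 1: opening $2,475.88; interest $32.18 → $2,508.06; payment $322.18; balance $2,185.88
Month 2: opening $2,185.88; interest $28.41 → $2,214.29; payment $449.08; balance $1,765.21
Month 3: opening $1,765.21; interest $22.94 → $1,788.15; payment $575.98; balance $1,212.17
Month 4: opening $1,212.17; interest $15.75 → $1,227.92; payment $702.88; balance $525.04
Month 5: opening $525.04; interest $6.82 → $531.86; payment $531.86; balance $0.00
Total interest: $32.18 + $28.41 + $22.94 + $15.75 + $6.82 = $106.10

$106.10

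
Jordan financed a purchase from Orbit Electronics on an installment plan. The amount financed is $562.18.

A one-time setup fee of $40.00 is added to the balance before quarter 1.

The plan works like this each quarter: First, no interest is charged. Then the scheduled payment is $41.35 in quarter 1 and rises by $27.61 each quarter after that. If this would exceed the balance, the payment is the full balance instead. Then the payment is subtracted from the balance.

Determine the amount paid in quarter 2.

$68.96

# | Opening | Payment | End bal
1 | $602.18 | $41.35 | $560.83
2 | $560.83 | $68.96 | $491.87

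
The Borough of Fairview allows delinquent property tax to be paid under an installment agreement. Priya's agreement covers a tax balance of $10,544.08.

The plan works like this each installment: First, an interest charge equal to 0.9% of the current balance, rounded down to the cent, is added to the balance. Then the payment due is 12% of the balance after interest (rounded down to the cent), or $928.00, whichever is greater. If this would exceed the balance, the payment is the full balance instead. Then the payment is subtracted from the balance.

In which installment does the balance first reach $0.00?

12

Installment 1: opening $10,544.08; interest $94.89 → $10,638.97; payment $1,276.67; balance $9,362.30
Installment 2: opening $9,362.30; interest $84.26 → $9,446.56; payment $1,133.58; balance $8,312.98
Installment 3: opening $8,312.98; interest $74.81 → $8,387.79; payment $1,006.53; balance $7,381.26
Installment 4: opening $7,381.26; interest $66.43 → $7,447.69; payment $928.00; balance $6,519.69
Installment 5: opening $6,519.69; interest $58.67 → $6,578.36; payment $928.00; balance $5,650.36
Installment 6: opening $5,650.36; interest $50.85 → $5,701.21; payment $928.00; balance $4,773.21
Installment 7: opening $4,773.21; interest $42.95 → $4,816.16; payment $928.00; balance $3,888.16
Installment 8: opening $3,888.16; interest $34.99 → $3,923.15; payment $928.00; balance $2,995.15
Installment 9: opening $2,995.15; interest $26.95 → $3,022.10; payment $928.00; balance $2,094.10
Installment 10: opening $2,094.10; interest $18.84 → $2,112.94; payment $928.00; balance $1,184.94
Installment 11: opening $1,184.94; interest $10.66 → $1,195.60; payment $928.00; balance $267.60
Installment 12: opening $267.60; interest $2.40 → $270.00; payment $270.00; balance $0.00
Balance reaches $0.00 in installment 12.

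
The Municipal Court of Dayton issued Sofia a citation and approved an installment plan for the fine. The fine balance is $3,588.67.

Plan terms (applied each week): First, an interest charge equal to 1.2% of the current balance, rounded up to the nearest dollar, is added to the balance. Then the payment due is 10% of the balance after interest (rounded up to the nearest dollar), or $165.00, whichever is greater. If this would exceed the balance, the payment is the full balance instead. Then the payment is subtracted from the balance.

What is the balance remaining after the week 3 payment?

$2,711.67

# | Opening | Interest | Payment | End bal
1 | $3,588.67 | $44.00 | $364.00 | $3,268.67
2 | $3,268.67 | $40.00 | $331.00 | $2,977.67
3 | $2,977.67 | $36.00 | $302.00 | $2,711.67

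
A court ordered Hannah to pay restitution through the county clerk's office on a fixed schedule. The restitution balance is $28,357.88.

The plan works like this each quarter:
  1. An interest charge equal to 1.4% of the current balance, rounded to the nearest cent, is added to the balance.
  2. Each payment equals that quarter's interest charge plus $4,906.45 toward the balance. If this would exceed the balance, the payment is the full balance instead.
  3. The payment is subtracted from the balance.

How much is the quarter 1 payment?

$5,303.46

Quarter 1: opening $28,357.88; interest $397.01 → $28,754.89; payment $5,303.46; balance $23,451.43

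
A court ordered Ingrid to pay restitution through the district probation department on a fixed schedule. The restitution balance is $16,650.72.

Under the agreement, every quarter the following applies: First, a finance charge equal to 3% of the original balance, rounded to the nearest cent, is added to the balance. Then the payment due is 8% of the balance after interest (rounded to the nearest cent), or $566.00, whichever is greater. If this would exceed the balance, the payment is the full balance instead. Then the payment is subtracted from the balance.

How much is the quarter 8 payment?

$986.24

Quarter 1: opening $16,650.72; interest $499.52 → $17,150.24; payment $1,372.02; balance $15,778.22
Quarter 2: opening $15,778.22; interest $499.52 → $16,277.74; payment $1,302.22; balance $14,975.52
Quarter 3: opening $14,975.52; interest $499.52 → $15,475.04; payment $1,238.00; balance $14,237.04
Quarter 4: opening $14,237.04; interest $499.52 → $14,736.56; payment $1,178.92; balance $13,557.64
Quarter 5: opening $13,557.64; interest $499.52 → $14,057.16; payment $1,124.57; balance $12,932.59
Quarter 6: opening $12,932.59; interest $499.52 → $13,432.11; payment $1,074.57; balance $12,357.54
Quarter 7: opening $12,357.54; interest $499.52 → $12,857.06; payment $1,028.56; balance $11,828.50
Quarter 8: opening $11,828.50; interest $499.52 → $12,328.02; payment $986.24; balance $11,341.78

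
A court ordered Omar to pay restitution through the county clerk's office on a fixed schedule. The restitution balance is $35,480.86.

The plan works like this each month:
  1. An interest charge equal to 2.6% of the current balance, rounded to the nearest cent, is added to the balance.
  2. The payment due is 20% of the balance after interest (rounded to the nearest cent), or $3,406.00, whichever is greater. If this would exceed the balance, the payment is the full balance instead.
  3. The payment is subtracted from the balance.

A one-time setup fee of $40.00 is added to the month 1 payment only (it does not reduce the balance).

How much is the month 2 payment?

Month 1: opening $35,480.86; interest $922.50 → $36,403.36; payment $7,280.67 (+ $40.00 fee); balance $29,122.69
Month 2: opening $29,122.69; interest $757.19 → $29,879.88; payment $5,975.98; balance $23,903.90

$5,975.98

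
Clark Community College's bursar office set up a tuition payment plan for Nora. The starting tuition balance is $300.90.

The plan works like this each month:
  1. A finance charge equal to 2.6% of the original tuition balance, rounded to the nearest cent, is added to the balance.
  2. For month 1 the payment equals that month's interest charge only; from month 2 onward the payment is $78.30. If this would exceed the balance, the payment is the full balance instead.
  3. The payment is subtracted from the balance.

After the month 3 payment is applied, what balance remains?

Month 1: $300.90 +$7.82 interest = $308.72; pay $7.82 → $300.90
Month 2: $300.90 +$7.82 interest = $308.72; pay $78.30 → $230.42
Month 3: $230.42 +$7.82 interest = $238.24; pay $78.30 → $159.94

$159.94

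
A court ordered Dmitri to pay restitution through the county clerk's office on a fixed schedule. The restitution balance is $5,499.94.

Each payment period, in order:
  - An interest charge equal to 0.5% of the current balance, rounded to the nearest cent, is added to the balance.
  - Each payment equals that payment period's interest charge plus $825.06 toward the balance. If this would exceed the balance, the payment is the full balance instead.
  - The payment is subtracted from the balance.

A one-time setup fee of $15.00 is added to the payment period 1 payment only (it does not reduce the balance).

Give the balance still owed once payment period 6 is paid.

$549.58

Payment period 1: $5,499.94 +$27.50 interest = $5,527.44; pay $852.56 (+ $15.00 fee) → $4,674.88
Payment period 2: $4,674.88 +$23.37 interest = $4,698.25; pay $848.43 → $3,849.82
Payment period 3: $3,849.82 +$19.25 interest = $3,869.07; pay $844.31 → $3,024.76
Payment period 4: $3,024.76 +$15.12 interest = $3,039.88; pay $840.18 → $2,199.70
Payment period 5: $2,199.70 +$11.00 interest = $2,210.70; pay $836.06 → $1,374.64
Payment period 6: $1,374.64 +$6.87 interest = $1,381.51; pay $831.93 → $549.58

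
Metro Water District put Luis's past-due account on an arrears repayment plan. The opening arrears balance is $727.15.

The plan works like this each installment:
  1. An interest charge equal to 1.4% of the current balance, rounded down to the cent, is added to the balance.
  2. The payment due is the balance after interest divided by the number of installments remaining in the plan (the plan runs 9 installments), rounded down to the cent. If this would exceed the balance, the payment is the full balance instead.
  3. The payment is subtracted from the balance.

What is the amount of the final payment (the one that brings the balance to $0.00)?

$91.56

Installment 1: $727.15 +$10.18 interest = $737.33; pay $81.92 → $655.41
Installment 2: $655.41 +$9.17 interest = $664.58; pay $83.07 → $581.51
Installment 3: $581.51 +$8.14 interest = $589.65; pay $84.23 → $505.42
Installment 4: $505.42 +$7.07 interest = $512.49; pay $85.41 → $427.08
Installment 5: $427.08 +$5.97 interest = $433.05; pay $86.61 → $346.44
Installment 6: $346.44 +$4.85 interest = $351.29; pay $87.82 → $263.47
Installment 7: $263.47 +$3.68 interest = $267.15; pay $89.05 → $178.10
Installment 8: $178.10 +$2.49 interest = $180.59; pay $90.29 → $90.30
Installment 9: $90.30 +$1.26 interest = $91.56; pay $91.56 → $0.00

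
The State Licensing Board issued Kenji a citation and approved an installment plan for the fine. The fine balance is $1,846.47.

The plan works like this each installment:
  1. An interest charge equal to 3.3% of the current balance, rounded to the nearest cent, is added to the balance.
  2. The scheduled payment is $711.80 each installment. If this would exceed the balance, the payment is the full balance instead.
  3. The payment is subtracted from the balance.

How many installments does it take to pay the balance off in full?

Installment 1: opening $1,846.47; interest $60.93 → $1,907.40; payment $711.80; balance $1,195.60
Installment 2: opening $1,195.60; interest $39.45 → $1,235.05; payment $711.80; balance $523.25
Installment 3: opening $523.25; interest $17.27 → $540.52; payment $540.52; balance $0.00
Balance reaches $0.00 in installment 3.

3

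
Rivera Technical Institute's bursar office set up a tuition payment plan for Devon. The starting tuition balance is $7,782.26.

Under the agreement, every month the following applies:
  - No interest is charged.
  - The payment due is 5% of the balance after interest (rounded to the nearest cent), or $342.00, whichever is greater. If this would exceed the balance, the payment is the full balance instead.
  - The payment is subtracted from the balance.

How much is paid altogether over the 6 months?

$2,135.94

Month 1: opening $7,782.26; payment $389.11; balance $7,393.15
Month 2: opening $7,393.15; payment $369.66; balance $7,023.49
Month 3: opening $7,023.49; payment $351.17; balance $6,672.32
Month 4: opening $6,672.32; payment $342.00; balance $6,330.32
Month 5: opening $6,330.32; payment $342.00; balance $5,988.32
Month 6: opening $5,988.32; payment $342.00; balance $5,646.32
Total paid: $2,135.94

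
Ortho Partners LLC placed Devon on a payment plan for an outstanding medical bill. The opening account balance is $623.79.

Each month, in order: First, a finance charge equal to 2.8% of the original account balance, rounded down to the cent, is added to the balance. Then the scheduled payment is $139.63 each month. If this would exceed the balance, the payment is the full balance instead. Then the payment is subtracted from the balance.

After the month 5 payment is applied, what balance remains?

Month 1: opening $623.79; interest $17.46 → $641.25; payment $139.63; balance $501.62
Month 2: opening $501.62; interest $17.46 → $519.08; payment $139.63; balance $379.45
Month 3: opening $379.45; interest $17.46 → $396.91; payment $139.63; balance $257.28
Month 4: opening $257.28; interest $17.46 → $274.74; payment $139.63; balance $135.11
Month 5: opening $135.11; interest $17.46 → $152.57; payment $139.63; balance $12.94

$12.94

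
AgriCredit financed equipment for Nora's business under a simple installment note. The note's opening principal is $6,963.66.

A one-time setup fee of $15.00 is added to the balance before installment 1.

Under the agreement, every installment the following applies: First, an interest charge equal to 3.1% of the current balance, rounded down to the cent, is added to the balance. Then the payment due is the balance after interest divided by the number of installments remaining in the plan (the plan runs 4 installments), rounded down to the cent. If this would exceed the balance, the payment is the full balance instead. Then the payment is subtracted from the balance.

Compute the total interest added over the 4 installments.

$557.85

Installment 1: $6,978.66 +$216.33 interest = $7,194.99; pay $1,798.74 → $5,396.25
Installment 2: $5,396.25 +$167.28 interest = $5,563.53; pay $1,854.51 → $3,709.02
Installment 3: $3,709.02 +$114.97 interest = $3,823.99; pay $1,911.99 → $1,912.00
Installment 4: $1,912.00 +$59.27 interest = $1,971.27; pay $1,971.27 → $0.00
Total interest: $216.33 + $167.28 + $114.97 + $59.27 = $557.85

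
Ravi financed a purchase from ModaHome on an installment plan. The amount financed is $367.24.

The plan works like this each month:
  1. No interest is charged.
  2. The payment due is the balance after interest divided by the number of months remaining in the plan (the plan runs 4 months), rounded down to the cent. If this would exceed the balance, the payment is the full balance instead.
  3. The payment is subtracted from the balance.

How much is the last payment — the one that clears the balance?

Month 1: opening $367.24; payment $91.81; balance $275.43
Month 2: opening $275.43; payment $91.81; balance $183.62
Month 3: opening $183.62; payment $91.81; balance $91.81
Month 4: opening $91.81; payment $91.81; balance $0.00

$91.81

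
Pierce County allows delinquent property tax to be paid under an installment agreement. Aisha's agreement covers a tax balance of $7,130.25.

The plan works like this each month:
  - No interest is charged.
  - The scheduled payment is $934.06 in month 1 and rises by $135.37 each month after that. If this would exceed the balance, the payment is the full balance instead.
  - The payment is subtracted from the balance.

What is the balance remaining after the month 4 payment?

$2,581.79

Month 1: $7,130.25 − $934.06 → $6,196.19
Month 2: $6,196.19 − $1,069.43 → $5,126.76
Month 3: $5,126.76 − $1,204.80 → $3,921.96
Month 4: $3,921.96 − $1,340.17 → $2,581.79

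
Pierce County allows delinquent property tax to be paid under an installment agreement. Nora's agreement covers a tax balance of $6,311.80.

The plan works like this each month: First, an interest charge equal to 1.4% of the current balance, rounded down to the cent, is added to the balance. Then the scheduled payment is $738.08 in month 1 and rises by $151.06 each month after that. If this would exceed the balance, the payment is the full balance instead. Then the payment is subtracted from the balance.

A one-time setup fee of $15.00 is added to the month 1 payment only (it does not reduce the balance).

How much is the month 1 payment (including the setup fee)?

$753.08

# | Opening | Interest | Payment | Fee | End bal
1 | $6,311.80 | $88.36 | $738.08 | $15.00 | $5,662.08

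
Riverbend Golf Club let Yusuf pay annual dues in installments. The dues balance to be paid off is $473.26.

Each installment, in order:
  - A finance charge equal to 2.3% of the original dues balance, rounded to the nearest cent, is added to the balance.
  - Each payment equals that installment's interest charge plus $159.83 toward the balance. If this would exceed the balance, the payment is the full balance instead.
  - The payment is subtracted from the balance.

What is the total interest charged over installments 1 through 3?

$32.64

Installment 1: opening $473.26; interest $10.88 → $484.14; payment $170.71; balance $313.43
Installment 2: opening $313.43; interest $10.88 → $324.31; payment $170.71; balance $153.60
Installment 3: opening $153.60; interest $10.88 → $164.48; payment $164.48; balance $0.00
Total interest: $10.88 + $10.88 + $10.88 = $32.64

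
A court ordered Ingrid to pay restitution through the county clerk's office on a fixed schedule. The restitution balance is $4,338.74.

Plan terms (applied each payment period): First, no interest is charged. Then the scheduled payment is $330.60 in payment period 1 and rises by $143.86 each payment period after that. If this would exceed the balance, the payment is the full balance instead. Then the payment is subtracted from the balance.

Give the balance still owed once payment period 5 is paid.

$1,247.14

Payment period 1: opening $4,338.74; payment $330.60; balance $4,008.14
Payment period 2: opening $4,008.14; payment $474.46; balance $3,533.68
Payment period 3: opening $3,533.68; payment $618.32; balance $2,915.36
Payment period 4: opening $2,915.36; payment $762.18; balance $2,153.18
Payment period 5: opening $2,153.18; payment $906.04; balance $1,247.14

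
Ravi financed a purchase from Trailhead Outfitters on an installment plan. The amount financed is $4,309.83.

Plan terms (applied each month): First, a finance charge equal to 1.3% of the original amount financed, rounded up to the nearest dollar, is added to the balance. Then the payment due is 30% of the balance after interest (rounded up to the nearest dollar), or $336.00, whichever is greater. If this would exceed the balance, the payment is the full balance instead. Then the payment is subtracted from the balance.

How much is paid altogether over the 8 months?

$4,765.83

Month 1: opening $4,309.83; interest $57.00 → $4,366.83; payment $1,311.00; balance $3,055.83
Month 2: opening $3,055.83; interest $57.00 → $3,112.83; payment $934.00; balance $2,178.83
Month 3: opening $2,178.83; interest $57.00 → $2,235.83; payment $671.00; balance $1,564.83
Month 4: opening $1,564.83; interest $57.00 → $1,621.83; payment $487.00; balance $1,134.83
Month 5: opening $1,134.83; interest $57.00 → $1,191.83; payment $358.00; balance $833.83
Month 6: opening $833.83; interest $57.00 → $890.83; payment $336.00; balance $554.83
Month 7: opening $554.83; interest $57.00 → $611.83; payment $336.00; balance $275.83
Month 8: opening $275.83; interest $57.00 → $332.83; payment $332.83; balance $0.00
Total paid: $4,765.83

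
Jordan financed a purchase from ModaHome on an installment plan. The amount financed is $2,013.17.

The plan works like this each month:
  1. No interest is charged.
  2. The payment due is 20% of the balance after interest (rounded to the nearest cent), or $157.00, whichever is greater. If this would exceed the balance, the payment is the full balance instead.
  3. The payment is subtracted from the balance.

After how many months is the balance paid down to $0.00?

# | Opening | Payment | End bal
1 | $2,013.17 | $402.63 | $1,610.54
2 | $1,610.54 | $322.11 | $1,288.43
3 | $1,288.43 | $257.69 | $1,030.74
4 | $1,030.74 | $206.15 | $824.59
5 | $824.59 | $164.92 | $659.67
6 | $659.67 | $157.00 | $502.67
7 | $502.67 | $157.00 | $345.67
8 | $345.67 | $157.00 | $188.67
9 | $188.67 | $157.00 | $31.67
10 | $31.67 | $31.67 | $0.00
Balance reaches $0.00 in month 10.

10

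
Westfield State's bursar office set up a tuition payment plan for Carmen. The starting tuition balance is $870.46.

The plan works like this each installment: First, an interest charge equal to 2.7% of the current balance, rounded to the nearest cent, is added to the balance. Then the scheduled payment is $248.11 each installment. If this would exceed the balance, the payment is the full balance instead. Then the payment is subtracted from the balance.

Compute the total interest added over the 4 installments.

$56.96

Installment 1: opening $870.46; interest $23.50 → $893.96; payment $248.11; balance $645.85
Installment 2: opening $645.85; interest $17.44 → $663.29; payment $248.11; balance $415.18
Installment 3: opening $415.18; interest $11.21 → $426.39; payment $248.11; balance $178.28
Installment 4: opening $178.28; interest $4.81 → $183.09; payment $183.09; balance $0.00
Total interest: $23.50 + $17.44 + $11.21 + $4.81 = $56.96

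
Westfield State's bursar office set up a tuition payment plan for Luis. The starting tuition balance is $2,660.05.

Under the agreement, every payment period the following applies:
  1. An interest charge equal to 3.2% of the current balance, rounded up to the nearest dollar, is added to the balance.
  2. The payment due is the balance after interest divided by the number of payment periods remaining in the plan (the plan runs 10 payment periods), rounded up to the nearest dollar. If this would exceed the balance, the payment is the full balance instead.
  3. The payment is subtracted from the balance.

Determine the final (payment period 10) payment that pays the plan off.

# | Opening | Interest | Payment | End bal
1 | $2,660.05 | $86.00 | $275.00 | $2,471.05
2 | $2,471.05 | $80.00 | $284.00 | $2,267.05
3 | $2,267.05 | $73.00 | $293.00 | $2,047.05
4 | $2,047.05 | $66.00 | $302.00 | $1,811.05
5 | $1,811.05 | $58.00 | $312.00 | $1,557.05
6 | $1,557.05 | $50.00 | $322.00 | $1,285.05
7 | $1,285.05 | $42.00 | $332.00 | $995.05
8 | $995.05 | $32.00 | $343.00 | $684.05
9 | $684.05 | $22.00 | $354.00 | $352.05
10 | $352.05 | $12.00 | $364.05 | $0.00

$364.05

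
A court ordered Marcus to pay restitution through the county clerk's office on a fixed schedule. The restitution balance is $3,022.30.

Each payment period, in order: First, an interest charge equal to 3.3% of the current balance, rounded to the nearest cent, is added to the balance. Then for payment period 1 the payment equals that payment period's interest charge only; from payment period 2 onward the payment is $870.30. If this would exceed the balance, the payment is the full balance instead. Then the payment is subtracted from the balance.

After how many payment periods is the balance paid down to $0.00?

5

Payment period 1: opening $3,022.30; interest $99.74 → $3,122.04; payment $99.74; balance $3,022.30
Payment period 2: opening $3,022.30; interest $99.74 → $3,122.04; payment $870.30; balance $2,251.74
Payment period 3: opening $2,251.74; interest $74.31 → $2,326.05; payment $870.30; balance $1,455.75
Payment period 4: opening $1,455.75; interest $48.04 → $1,503.79; payment $870.30; balance $633.49
Payment period 5: opening $633.49; interest $20.91 → $654.40; payment $654.40; balance $0.00
Balance reaches $0.00 in payment period 5.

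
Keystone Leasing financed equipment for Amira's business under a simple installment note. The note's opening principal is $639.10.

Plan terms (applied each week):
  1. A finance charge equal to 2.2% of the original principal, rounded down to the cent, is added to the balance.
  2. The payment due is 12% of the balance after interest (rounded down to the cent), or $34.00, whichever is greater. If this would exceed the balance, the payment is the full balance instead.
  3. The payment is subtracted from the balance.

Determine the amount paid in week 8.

$40.34

Week 1: opening $639.10; interest $14.06 → $653.16; payment $78.37; balance $574.79
Week 2: opening $574.79; interest $14.06 → $588.85; payment $70.66; balance $518.19
Week 3: opening $518.19; interest $14.06 → $532.25; payment $63.87; balance $468.38
Week 4: opening $468.38; interest $14.06 → $482.44; payment $57.89; balance $424.55
Week 5: opening $424.55; interest $14.06 → $438.61; payment $52.63; balance $385.98
Week 6: opening $385.98; interest $14.06 → $400.04; payment $48.00; balance $352.04
Week 7: opening $352.04; interest $14.06 → $366.10; payment $43.93; balance $322.17
Week 8: opening $322.17; interest $14.06 → $336.23; payment $40.34; balance $295.89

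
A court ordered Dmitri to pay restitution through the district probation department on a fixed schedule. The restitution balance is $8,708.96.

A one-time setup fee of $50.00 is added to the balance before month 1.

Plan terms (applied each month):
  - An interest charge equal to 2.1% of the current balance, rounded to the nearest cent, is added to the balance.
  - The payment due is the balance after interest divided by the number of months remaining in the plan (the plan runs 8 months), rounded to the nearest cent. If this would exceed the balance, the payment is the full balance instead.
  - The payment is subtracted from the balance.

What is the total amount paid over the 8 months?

Month 1: opening $8,758.96; interest $183.94 → $8,942.90; payment $1,117.86; balance $7,825.04
Month 2: opening $7,825.04; interest $164.33 → $7,989.37; payment $1,141.34; balance $6,848.03
Month 3: opening $6,848.03; interest $143.81 → $6,991.84; payment $1,165.31; balance $5,826.53
Month 4: opening $5,826.53; interest $122.36 → $5,948.89; payment $1,189.78; balance $4,759.11
Month 5: opening $4,759.11; interest $99.94 → $4,859.05; payment $1,214.76; balance $3,644.29
Month 6: opening $3,644.29; interest $76.53 → $3,720.82; payment $1,240.27; balance $2,480.55
Month 7: opening $2,480.55; interest $52.09 → $2,532.64; payment $1,266.32; balance $1,266.32
Month 8: opening $1,266.32; interest $26.59 → $1,292.91; payment $1,292.91; balance $0.00
Total paid: $9,628.55

$9,628.55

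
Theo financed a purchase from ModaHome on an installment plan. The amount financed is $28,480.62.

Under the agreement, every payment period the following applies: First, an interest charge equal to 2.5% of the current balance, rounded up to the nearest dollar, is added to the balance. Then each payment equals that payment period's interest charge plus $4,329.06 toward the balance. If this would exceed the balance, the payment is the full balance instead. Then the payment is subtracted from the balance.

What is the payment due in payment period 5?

# | Opening | Interest | Payment | End bal
1 | $28,480.62 | $713.00 | $5,042.06 | $24,151.56
2 | $24,151.56 | $604.00 | $4,933.06 | $19,822.50
3 | $19,822.50 | $496.00 | $4,825.06 | $15,493.44
4 | $15,493.44 | $388.00 | $4,717.06 | $11,164.38
5 | $11,164.38 | $280.00 | $4,609.06 | $6,835.32

$4,609.06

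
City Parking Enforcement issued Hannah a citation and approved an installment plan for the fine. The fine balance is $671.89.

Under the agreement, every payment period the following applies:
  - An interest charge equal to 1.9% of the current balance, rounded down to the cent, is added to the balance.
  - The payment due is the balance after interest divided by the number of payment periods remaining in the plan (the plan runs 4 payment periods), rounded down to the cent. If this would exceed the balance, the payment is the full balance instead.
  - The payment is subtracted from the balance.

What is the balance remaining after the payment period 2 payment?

$348.83

Payment period 1: opening $671.89; interest $12.76 → $684.65; payment $171.16; balance $513.49
Payment period 2: opening $513.49; interest $9.75 → $523.24; payment $174.41; balance $348.83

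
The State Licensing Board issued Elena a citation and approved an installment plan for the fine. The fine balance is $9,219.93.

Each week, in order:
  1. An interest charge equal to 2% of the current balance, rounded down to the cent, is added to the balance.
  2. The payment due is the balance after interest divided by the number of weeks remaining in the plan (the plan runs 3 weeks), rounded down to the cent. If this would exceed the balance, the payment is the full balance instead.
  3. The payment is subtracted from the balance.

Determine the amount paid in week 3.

# | Opening | Interest | Payment | End bal
1 | $9,219.93 | $184.39 | $3,134.77 | $6,269.55
2 | $6,269.55 | $125.39 | $3,197.47 | $3,197.47
3 | $3,197.47 | $63.94 | $3,261.41 | $0.00

$3,261.41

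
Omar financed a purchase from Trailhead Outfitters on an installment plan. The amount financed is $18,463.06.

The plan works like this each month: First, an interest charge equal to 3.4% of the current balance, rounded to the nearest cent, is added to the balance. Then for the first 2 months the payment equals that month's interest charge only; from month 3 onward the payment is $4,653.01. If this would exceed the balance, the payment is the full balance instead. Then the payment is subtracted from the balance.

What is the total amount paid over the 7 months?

Month 1: opening $18,463.06; interest $627.74 → $19,090.80; payment $627.74; balance $18,463.06
Month 2: opening $18,463.06; interest $627.74 → $19,090.80; payment $627.74; balance $18,463.06
Month 3: opening $18,463.06; interest $627.74 → $19,090.80; payment $4,653.01; balance $14,437.79
Month 4: opening $14,437.79; interest $490.88 → $14,928.67; payment $4,653.01; balance $10,275.66
Month 5: opening $10,275.66; interest $349.37 → $10,625.03; payment $4,653.01; balance $5,972.02
Month 6: opening $5,972.02; interest $203.05 → $6,175.07; payment $4,653.01; balance $1,522.06
Month 7: opening $1,522.06; interest $51.75 → $1,573.81; payment $1,573.81; balance $0.00
Total paid: $21,441.33

$21,441.33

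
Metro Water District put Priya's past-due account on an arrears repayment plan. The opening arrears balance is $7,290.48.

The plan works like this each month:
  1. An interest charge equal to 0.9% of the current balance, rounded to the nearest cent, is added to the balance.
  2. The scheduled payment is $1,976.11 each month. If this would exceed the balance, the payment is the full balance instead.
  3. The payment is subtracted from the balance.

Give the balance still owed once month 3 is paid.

$1,507.25

# | Opening | Interest | Payment | End bal
1 | $7,290.48 | $65.61 | $1,976.11 | $5,379.98
2 | $5,379.98 | $48.42 | $1,976.11 | $3,452.29
3 | $3,452.29 | $31.07 | $1,976.11 | $1,507.25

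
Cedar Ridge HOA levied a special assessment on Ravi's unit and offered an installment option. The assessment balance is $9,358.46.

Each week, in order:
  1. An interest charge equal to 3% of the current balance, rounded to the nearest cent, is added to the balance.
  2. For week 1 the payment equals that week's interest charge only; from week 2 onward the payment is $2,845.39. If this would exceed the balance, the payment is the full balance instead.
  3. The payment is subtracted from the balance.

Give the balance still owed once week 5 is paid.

$0.00

Week 1: $9,358.46 +$280.75 interest = $9,639.21; pay $280.75 → $9,358.46
Week 2: $9,358.46 +$280.75 interest = $9,639.21; pay $2,845.39 → $6,793.82
Week 3: $6,793.82 +$203.81 interest = $6,997.63; pay $2,845.39 → $4,152.24
Week 4: $4,152.24 +$124.57 interest = $4,276.81; pay $2,845.39 → $1,431.42
Week 5: $1,431.42 +$42.94 interest = $1,474.36; pay $1,474.36 → $0.00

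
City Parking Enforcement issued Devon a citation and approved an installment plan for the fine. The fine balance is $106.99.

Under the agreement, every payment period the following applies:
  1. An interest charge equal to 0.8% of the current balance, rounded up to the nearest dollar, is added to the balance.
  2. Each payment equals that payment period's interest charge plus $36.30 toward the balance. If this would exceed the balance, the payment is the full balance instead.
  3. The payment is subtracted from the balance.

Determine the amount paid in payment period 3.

Payment period 1: opening $106.99; interest $1.00 → $107.99; payment $37.30; balance $70.69
Payment period 2: opening $70.69; interest $1.00 → $71.69; payment $37.30; balance $34.39
Payment period 3: opening $34.39; interest $1.00 → $35.39; payment $35.39; balance $0.00

$35.39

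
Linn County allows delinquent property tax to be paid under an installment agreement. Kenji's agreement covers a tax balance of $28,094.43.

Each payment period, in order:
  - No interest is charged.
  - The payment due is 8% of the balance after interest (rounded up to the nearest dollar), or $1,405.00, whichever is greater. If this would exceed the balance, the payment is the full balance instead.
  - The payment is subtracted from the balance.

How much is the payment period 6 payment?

Payment period 1: opening $28,094.43; payment $2,248.00; balance $25,846.43
Payment period 2: opening $25,846.43; payment $2,068.00; balance $23,778.43
Payment period 3: opening $23,778.43; payment $1,903.00; balance $21,875.43
Payment period 4: opening $21,875.43; payment $1,751.00; balance $20,124.43
Payment period 5: opening $20,124.43; payment $1,610.00; balance $18,514.43
Payment period 6: opening $18,514.43; payment $1,482.00; balance $17,032.43

$1,482.00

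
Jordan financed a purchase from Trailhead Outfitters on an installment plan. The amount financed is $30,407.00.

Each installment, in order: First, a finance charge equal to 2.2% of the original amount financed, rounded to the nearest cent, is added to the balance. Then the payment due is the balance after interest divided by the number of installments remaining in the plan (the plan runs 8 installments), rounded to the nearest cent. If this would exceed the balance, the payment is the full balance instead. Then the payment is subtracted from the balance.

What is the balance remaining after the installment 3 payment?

$20,457.75

Installment 1: opening $30,407.00; interest $668.95 → $31,075.95; payment $3,884.49; balance $27,191.46
Installment 2: opening $27,191.46; interest $668.95 → $27,860.41; payment $3,980.06; balance $23,880.35
Installment 3: opening $23,880.35; interest $668.95 → $24,549.30; payment $4,091.55; balance $20,457.75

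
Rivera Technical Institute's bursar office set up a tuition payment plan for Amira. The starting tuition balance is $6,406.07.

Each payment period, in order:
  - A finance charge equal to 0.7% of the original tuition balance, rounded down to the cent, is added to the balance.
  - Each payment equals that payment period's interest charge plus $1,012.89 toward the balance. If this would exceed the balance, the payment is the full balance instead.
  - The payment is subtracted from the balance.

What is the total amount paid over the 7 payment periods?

Payment period 1: opening $6,406.07; interest $44.84 → $6,450.91; payment $1,057.73; balance $5,393.18
Payment period 2: opening $5,393.18; interest $44.84 → $5,438.02; payment $1,057.73; balance $4,380.29
Payment period 3: opening $4,380.29; interest $44.84 → $4,425.13; payment $1,057.73; balance $3,367.40
Payment period 4: opening $3,367.40; interest $44.84 → $3,412.24; payment $1,057.73; balance $2,354.51
Payment period 5: opening $2,354.51; interest $44.84 → $2,399.35; payment $1,057.73; balance $1,341.62
Payment period 6: opening $1,341.62; interest $44.84 → $1,386.46; payment $1,057.73; balance $328.73
Payment period 7: opening $328.73; interest $44.84 → $373.57; payment $373.57; balance $0.00
Total paid: $6,719.95

$6,719.95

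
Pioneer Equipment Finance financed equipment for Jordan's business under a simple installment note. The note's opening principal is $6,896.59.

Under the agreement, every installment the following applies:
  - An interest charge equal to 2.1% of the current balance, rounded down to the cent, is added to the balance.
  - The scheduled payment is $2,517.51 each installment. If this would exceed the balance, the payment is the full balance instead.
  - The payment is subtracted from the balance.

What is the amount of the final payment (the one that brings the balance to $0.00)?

Installment 1: opening $6,896.59; interest $144.82 → $7,041.41; payment $2,517.51; balance $4,523.90
Installment 2: opening $4,523.90; interest $95.00 → $4,618.90; payment $2,517.51; balance $2,101.39
Installment 3: opening $2,101.39; interest $44.12 → $2,145.51; payment $2,145.51; balance $0.00

$2,145.51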